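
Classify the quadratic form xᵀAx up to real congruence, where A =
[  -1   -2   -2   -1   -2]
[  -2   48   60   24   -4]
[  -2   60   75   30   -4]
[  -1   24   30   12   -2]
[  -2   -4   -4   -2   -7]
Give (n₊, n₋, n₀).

step 0: pivot -1 → sign −
step 1: pivot 52 → sign +
step 2: pivot 3/13 → sign +
step 3: pivot -3 → sign −
step 4: row/col 4 already zero → sign 0
signature = (2, 2, 1)

Answer: (2, 2, 1)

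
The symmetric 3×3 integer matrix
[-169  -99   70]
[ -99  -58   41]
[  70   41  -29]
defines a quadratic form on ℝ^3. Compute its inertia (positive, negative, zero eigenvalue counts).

step 0: pivot -169 → sign −
step 1: pivot -1/169 → sign −
step 2: row/col 2 already zero → sign 0
signature = (0, 2, 1)

Answer: (0, 2, 1)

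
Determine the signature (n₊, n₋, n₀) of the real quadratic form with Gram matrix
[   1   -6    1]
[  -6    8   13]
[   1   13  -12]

step 0: pivot 1 → sign +
step 1: pivot -28 → sign −
step 2: pivot -3/28 → sign −
signature = (1, 2, 0)

Answer: (1, 2, 0)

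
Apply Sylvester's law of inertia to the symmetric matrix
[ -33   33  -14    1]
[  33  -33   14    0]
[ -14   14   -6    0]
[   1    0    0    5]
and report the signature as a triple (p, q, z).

Answer: (1, 3, 0)

Derivation:
step 0: pivot -33 → sign −
step 1: pivot -2/33 → sign −
step 2: pivot 8 → sign +
step 3: pivot -1/8 → sign −
signature = (1, 3, 0)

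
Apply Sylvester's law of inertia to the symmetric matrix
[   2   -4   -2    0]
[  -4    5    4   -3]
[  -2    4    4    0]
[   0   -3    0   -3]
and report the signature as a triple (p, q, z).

Answer: (2, 1, 1)

Derivation:
step 0: pivot 2 → sign +
step 1: pivot -3 → sign −
step 2: pivot 2 → sign +
step 3: row/col 3 already zero → sign 0
signature = (2, 1, 1)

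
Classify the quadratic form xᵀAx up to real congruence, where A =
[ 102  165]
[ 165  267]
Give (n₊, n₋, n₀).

step 0: pivot 102 → sign +
step 1: pivot 3/34 → sign +
signature = (2, 0, 0)

Answer: (2, 0, 0)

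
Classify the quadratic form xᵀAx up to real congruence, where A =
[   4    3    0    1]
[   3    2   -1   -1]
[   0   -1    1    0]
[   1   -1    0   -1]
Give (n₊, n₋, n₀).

Answer: (3, 1, 0)

Derivation:
step 0: pivot 4 → sign +
step 1: pivot -1/4 → sign −
step 2: pivot 5 → sign +
step 3: pivot 6/5 → sign +
signature = (3, 1, 0)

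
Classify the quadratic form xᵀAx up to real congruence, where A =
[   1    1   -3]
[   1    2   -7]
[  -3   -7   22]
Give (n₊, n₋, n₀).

Answer: (2, 1, 0)

Derivation:
step 0: pivot 1 → sign +
step 1: pivot 1 → sign +
step 2: pivot -3 → sign −
signature = (2, 1, 0)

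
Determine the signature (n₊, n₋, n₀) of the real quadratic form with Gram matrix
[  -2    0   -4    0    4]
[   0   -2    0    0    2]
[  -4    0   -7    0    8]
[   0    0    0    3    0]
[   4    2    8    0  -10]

step 0: pivot -2 → sign −
step 1: pivot -2 → sign −
step 2: pivot 1 → sign +
step 3: pivot 3 → sign +
step 4: row/col 4 already zero → sign 0
signature = (2, 2, 1)

Answer: (2, 2, 1)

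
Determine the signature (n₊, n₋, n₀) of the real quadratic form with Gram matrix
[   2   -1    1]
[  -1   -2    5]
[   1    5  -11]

step 0: pivot 2 → sign +
step 1: pivot -5/2 → sign −
step 2: pivot 3/5 → sign +
signature = (2, 1, 0)

Answer: (2, 1, 0)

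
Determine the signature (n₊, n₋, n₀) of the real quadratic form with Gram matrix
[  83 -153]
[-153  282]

Answer: (1, 1, 0)

Derivation:
step 0: pivot 83 → sign +
step 1: pivot -3/83 → sign −
signature = (1, 1, 0)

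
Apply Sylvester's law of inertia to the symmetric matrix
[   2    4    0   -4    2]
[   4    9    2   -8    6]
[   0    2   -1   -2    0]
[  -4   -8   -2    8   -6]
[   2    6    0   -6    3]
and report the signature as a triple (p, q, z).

Answer: (3, 1, 1)

Derivation:
step 0: pivot 2 → sign +
step 1: pivot 1 → sign +
step 2: pivot -5 → sign −
step 3: pivot 4/5 → sign +
step 4: row/col 4 already zero → sign 0
signature = (3, 1, 1)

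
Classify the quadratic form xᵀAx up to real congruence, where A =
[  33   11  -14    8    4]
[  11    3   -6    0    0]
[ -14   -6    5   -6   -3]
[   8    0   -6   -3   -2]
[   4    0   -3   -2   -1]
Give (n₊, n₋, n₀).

Answer: (4, 1, 0)

Derivation:
step 0: pivot 33 → sign +
step 1: pivot -2/3 → sign −
step 2: pivot 19/11 → sign +
step 3: pivot 27/19 → sign +
step 4: pivot 2/27 → sign +
signature = (4, 1, 0)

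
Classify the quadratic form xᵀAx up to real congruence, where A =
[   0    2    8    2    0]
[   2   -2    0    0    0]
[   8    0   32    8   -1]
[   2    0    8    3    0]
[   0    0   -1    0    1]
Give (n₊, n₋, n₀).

step 0: pivot -2 → sign −
step 1: pivot 2 → sign +
step 2: pivot 1 → sign +
step 3: pivot 1 → sign +
step 4: pivot -1 → sign −
signature = (3, 2, 0)

Answer: (3, 2, 0)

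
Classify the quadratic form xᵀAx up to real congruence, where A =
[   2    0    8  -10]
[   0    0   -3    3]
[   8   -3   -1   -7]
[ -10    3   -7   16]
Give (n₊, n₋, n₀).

Answer: (2, 2, 0)

Derivation:
step 0: pivot 2 → sign +
step 1: pivot -33 → sign −
step 2: pivot 3/11 → sign +
step 3: pivot -1 → sign −
signature = (2, 2, 0)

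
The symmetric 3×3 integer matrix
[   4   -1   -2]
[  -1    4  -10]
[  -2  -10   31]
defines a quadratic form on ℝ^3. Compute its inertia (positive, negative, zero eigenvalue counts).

Answer: (3, 0, 0)

Derivation:
step 0: pivot 4 → sign +
step 1: pivot 15/4 → sign +
step 2: pivot 3/5 → sign +
signature = (3, 0, 0)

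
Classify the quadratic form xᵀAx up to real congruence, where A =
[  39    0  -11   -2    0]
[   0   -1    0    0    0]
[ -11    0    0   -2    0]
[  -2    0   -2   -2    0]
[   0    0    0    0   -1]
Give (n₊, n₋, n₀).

Answer: (2, 3, 0)

Derivation:
step 0: pivot 39 → sign +
step 1: pivot -1 → sign −
step 2: pivot -121/39 → sign −
step 3: pivot 2/121 → sign +
step 4: pivot -1 → sign −
signature = (2, 3, 0)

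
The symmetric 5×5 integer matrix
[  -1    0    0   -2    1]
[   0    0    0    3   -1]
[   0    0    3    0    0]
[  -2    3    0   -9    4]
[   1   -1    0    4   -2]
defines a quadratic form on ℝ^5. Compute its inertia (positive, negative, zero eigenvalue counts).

Answer: (2, 3, 0)

Derivation:
step 0: pivot -1 → sign −
step 1: pivot 3 → sign +
step 2: pivot -5 → sign −
step 3: pivot 9/5 → sign +
step 4: pivot -2/9 → sign −
signature = (2, 3, 0)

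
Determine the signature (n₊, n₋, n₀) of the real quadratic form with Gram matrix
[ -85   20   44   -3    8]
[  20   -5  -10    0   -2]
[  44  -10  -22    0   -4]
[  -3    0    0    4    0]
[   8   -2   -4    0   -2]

Answer: (2, 3, 0)

Derivation:
step 0: pivot -85 → sign −
step 1: pivot -5/17 → sign −
step 2: pivot 6/5 → sign +
step 3: pivot 1 → sign +
step 4: pivot -6/5 → sign −
signature = (2, 3, 0)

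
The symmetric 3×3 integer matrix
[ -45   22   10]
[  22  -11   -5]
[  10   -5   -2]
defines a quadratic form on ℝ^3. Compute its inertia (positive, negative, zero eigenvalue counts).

step 0: pivot -45 → sign −
step 1: pivot -11/45 → sign −
step 2: pivot 3/11 → sign +
signature = (1, 2, 0)

Answer: (1, 2, 0)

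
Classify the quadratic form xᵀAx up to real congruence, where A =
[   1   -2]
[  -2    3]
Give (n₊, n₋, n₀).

step 0: pivot 1 → sign +
step 1: pivot -1 → sign −
signature = (1, 1, 0)

Answer: (1, 1, 0)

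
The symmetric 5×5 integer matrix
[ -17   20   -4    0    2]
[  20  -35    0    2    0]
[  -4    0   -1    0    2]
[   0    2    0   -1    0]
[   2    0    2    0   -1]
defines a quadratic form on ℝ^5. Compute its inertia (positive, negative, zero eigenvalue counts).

step 0: pivot -17 → sign −
step 1: pivot -195/17 → sign −
step 2: pivot 73/39 → sign +
step 3: pivot -369/365 → sign −
step 4: pivot -1/41 → sign −
signature = (1, 4, 0)

Answer: (1, 4, 0)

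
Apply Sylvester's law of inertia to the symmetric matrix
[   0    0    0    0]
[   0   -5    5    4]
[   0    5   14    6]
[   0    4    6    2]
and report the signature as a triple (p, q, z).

Answer: (1, 2, 1)

Derivation:
step 0: pivot -5 → sign −
step 1: pivot 19 → sign +
step 2: pivot -6/95 → sign −
step 3: row/col 3 already zero → sign 0
signature = (1, 2, 1)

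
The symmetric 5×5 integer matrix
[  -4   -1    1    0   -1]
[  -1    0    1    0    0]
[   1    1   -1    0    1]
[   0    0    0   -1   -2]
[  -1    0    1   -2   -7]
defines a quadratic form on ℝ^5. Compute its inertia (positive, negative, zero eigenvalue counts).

step 0: pivot -4 → sign −
step 1: pivot 1/4 → sign +
step 2: pivot -3 → sign −
step 3: pivot -1 → sign −
step 4: pivot -3 → sign −
signature = (1, 4, 0)

Answer: (1, 4, 0)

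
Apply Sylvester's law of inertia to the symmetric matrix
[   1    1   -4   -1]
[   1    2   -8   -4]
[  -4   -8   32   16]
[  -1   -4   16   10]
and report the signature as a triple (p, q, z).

step 0: pivot 1 → sign +
step 1: pivot 1 → sign +
step 2: row/col 2 already zero → sign 0
step 3: row/col 3 already zero → sign 0
signature = (2, 0, 2)

Answer: (2, 0, 2)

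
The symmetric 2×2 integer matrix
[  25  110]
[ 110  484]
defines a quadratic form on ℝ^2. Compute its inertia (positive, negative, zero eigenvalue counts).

Answer: (1, 0, 1)

Derivation:
step 0: pivot 25 → sign +
step 1: row/col 1 already zero → sign 0
signature = (1, 0, 1)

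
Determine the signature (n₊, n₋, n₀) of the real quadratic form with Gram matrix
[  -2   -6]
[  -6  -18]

Answer: (0, 1, 1)

Derivation:
step 0: pivot -2 → sign −
step 1: row/col 1 already zero → sign 0
signature = (0, 1, 1)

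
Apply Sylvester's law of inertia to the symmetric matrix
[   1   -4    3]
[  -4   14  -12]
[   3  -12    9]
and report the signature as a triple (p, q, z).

Answer: (1, 1, 1)

Derivation:
step 0: pivot 1 → sign +
step 1: pivot -2 → sign −
step 2: row/col 2 already zero → sign 0
signature = (1, 1, 1)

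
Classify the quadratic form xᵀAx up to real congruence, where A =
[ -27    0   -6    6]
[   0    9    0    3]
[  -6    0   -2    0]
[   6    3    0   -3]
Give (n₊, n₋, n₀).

Answer: (1, 2, 1)

Derivation:
step 0: pivot -27 → sign −
step 1: pivot 9 → sign +
step 2: pivot -2/3 → sign −
step 3: row/col 3 already zero → sign 0
signature = (1, 2, 1)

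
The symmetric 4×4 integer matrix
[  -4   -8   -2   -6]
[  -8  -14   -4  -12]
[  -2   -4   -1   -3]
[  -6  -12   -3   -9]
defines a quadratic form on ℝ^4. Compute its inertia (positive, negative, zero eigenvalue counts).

step 0: pivot -4 → sign −
step 1: pivot 2 → sign +
step 2: row/col 2 already zero → sign 0
step 3: row/col 3 already zero → sign 0
signature = (1, 1, 2)

Answer: (1, 1, 2)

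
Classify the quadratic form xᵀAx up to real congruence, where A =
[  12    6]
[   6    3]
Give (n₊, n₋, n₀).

Answer: (1, 0, 1)

Derivation:
step 0: pivot 12 → sign +
step 1: row/col 1 already zero → sign 0
signature = (1, 0, 1)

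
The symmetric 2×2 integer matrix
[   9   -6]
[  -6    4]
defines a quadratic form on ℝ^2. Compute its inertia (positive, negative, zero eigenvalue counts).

step 0: pivot 9 → sign +
step 1: row/col 1 already zero → sign 0
signature = (1, 0, 1)

Answer: (1, 0, 1)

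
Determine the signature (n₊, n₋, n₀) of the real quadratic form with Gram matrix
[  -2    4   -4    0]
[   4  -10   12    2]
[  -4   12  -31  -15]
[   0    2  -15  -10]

Answer: (1, 3, 0)

Derivation:
step 0: pivot -2 → sign −
step 1: pivot -2 → sign −
step 2: pivot -15 → sign −
step 3: pivot 1/15 → sign +
signature = (1, 3, 0)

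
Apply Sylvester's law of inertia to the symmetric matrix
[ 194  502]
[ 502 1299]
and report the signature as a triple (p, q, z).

step 0: pivot 194 → sign +
step 1: pivot 1/97 → sign +
signature = (2, 0, 0)

Answer: (2, 0, 0)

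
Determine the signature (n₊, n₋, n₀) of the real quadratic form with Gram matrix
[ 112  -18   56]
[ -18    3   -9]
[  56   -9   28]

Answer: (2, 0, 1)

Derivation:
step 0: pivot 112 → sign +
step 1: pivot 3/28 → sign +
step 2: row/col 2 already zero → sign 0
signature = (2, 0, 1)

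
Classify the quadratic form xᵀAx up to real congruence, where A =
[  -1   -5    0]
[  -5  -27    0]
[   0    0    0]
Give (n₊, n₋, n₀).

Answer: (0, 2, 1)

Derivation:
step 0: pivot -1 → sign −
step 1: pivot -2 → sign −
step 2: row/col 2 already zero → sign 0
signature = (0, 2, 1)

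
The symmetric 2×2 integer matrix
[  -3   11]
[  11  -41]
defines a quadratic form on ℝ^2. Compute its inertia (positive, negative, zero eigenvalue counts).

step 0: pivot -3 → sign −
step 1: pivot -2/3 → sign −
signature = (0, 2, 0)

Answer: (0, 2, 0)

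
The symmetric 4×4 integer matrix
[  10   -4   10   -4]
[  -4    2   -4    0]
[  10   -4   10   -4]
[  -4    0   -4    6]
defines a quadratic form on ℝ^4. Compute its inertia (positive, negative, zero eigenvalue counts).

Answer: (2, 1, 1)

Derivation:
step 0: pivot 10 → sign +
step 1: pivot 2/5 → sign +
step 2: pivot -2 → sign −
step 3: row/col 3 already zero → sign 0
signature = (2, 1, 1)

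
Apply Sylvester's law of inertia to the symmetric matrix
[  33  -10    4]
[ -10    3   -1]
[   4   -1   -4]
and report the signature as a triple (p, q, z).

Answer: (1, 2, 0)

Derivation:
step 0: pivot 33 → sign +
step 1: pivot -1/33 → sign −
step 2: pivot -3 → sign −
signature = (1, 2, 0)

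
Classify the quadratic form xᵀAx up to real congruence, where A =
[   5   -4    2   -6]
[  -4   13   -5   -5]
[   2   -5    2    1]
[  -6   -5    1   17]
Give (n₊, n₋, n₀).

step 0: pivot 5 → sign +
step 1: pivot 49/5 → sign +
step 2: pivot 1/49 → sign +
step 3: row/col 3 already zero → sign 0
signature = (3, 0, 1)

Answer: (3, 0, 1)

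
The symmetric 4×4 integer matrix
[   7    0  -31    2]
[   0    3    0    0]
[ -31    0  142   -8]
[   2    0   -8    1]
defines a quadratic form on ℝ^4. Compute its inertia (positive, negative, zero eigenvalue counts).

Answer: (4, 0, 0)

Derivation:
step 0: pivot 7 → sign +
step 1: pivot 3 → sign +
step 2: pivot 33/7 → sign +
step 3: pivot 3/11 → sign +
signature = (4, 0, 0)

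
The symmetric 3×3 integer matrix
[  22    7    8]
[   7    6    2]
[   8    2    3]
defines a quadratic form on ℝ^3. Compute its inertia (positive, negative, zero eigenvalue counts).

Answer: (3, 0, 0)

Derivation:
step 0: pivot 22 → sign +
step 1: pivot 83/22 → sign +
step 2: pivot 1/83 → sign +
signature = (3, 0, 0)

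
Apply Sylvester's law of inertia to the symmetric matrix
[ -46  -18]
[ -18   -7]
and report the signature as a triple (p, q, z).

Answer: (1, 1, 0)

Derivation:
step 0: pivot -46 → sign −
step 1: pivot 1/23 → sign +
signature = (1, 1, 0)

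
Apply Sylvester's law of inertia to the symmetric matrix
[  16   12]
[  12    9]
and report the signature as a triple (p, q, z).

Answer: (1, 0, 1)

Derivation:
step 0: pivot 16 → sign +
step 1: row/col 1 already zero → sign 0
signature = (1, 0, 1)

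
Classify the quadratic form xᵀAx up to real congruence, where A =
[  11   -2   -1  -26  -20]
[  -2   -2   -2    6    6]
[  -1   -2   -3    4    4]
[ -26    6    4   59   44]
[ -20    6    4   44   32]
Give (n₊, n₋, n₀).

step 0: pivot 11 → sign +
step 1: pivot -26/11 → sign −
step 2: pivot -14/13 → sign −
step 3: pivot -11/7 → sign −
step 4: pivot 6/11 → sign +
signature = (2, 3, 0)

Answer: (2, 3, 0)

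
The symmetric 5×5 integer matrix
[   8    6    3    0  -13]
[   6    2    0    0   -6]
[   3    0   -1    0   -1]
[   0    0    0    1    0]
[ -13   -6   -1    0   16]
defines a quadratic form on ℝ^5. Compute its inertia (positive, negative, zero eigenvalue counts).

step 0: pivot 8 → sign +
step 1: pivot -5/2 → sign −
step 2: pivot -1/10 → sign −
step 3: pivot 1 → sign +
step 4: pivot 3 → sign +
signature = (3, 2, 0)

Answer: (3, 2, 0)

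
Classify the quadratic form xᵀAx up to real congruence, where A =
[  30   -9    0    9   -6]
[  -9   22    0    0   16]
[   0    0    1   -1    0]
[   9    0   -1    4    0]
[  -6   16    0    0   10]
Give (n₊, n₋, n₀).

step 0: pivot 30 → sign +
step 1: pivot 193/10 → sign +
step 2: pivot 1 → sign +
step 3: pivot -15/193 → sign −
step 4: pivot -6/5 → sign −
signature = (3, 2, 0)

Answer: (3, 2, 0)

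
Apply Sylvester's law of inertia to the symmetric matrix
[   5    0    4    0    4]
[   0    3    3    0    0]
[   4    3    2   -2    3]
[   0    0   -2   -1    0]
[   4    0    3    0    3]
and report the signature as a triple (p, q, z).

step 0: pivot 5 → sign +
step 1: pivot 3 → sign +
step 2: pivot -21/5 → sign −
step 3: pivot -1/21 → sign −
step 4: row/col 4 already zero → sign 0
signature = (2, 2, 1)

Answer: (2, 2, 1)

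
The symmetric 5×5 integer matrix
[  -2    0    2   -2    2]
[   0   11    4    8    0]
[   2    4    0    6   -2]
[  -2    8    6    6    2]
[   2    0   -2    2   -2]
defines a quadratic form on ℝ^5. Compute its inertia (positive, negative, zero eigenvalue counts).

Answer: (2, 1, 2)

Derivation:
step 0: pivot -2 → sign −
step 1: pivot 11 → sign +
step 2: pivot 6/11 → sign +
step 3: row/col 3 already zero → sign 0
step 4: row/col 4 already zero → sign 0
signature = (2, 1, 2)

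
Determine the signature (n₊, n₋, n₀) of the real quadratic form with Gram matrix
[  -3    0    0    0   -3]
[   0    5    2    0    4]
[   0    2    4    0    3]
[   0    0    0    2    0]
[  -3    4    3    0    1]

step 0: pivot -3 → sign −
step 1: pivot 5 → sign +
step 2: pivot 16/5 → sign +
step 3: pivot 2 → sign +
step 4: pivot 3/16 → sign +
signature = (4, 1, 0)

Answer: (4, 1, 0)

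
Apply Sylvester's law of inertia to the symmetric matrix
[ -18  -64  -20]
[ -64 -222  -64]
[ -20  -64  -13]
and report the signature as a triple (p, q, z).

step 0: pivot -18 → sign −
step 1: pivot 50/9 → sign +
step 2: pivot 3/25 → sign +
signature = (2, 1, 0)

Answer: (2, 1, 0)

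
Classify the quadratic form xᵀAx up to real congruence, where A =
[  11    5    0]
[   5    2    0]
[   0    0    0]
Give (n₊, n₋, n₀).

Answer: (1, 1, 1)

Derivation:
step 0: pivot 11 → sign +
step 1: pivot -3/11 → sign −
step 2: row/col 2 already zero → sign 0
signature = (1, 1, 1)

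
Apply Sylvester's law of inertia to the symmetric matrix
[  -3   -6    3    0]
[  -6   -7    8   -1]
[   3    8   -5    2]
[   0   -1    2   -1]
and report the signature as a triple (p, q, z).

step 0: pivot -3 → sign −
step 1: pivot 5 → sign +
step 2: pivot -14/5 → sign −
step 3: pivot 6/7 → sign +
signature = (2, 2, 0)

Answer: (2, 2, 0)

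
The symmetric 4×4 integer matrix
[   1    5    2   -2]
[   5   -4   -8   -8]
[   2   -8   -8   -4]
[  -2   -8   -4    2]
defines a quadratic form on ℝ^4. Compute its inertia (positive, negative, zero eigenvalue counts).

step 0: pivot 1 → sign +
step 1: pivot -29 → sign −
step 2: pivot -24/29 → sign −
step 3: row/col 3 already zero → sign 0
signature = (1, 2, 1)

Answer: (1, 2, 1)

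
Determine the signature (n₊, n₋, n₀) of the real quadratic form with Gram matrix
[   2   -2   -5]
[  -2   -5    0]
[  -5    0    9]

Answer: (2, 1, 0)

Derivation:
step 0: pivot 2 → sign +
step 1: pivot -7 → sign −
step 2: pivot 1/14 → sign +
signature = (2, 1, 0)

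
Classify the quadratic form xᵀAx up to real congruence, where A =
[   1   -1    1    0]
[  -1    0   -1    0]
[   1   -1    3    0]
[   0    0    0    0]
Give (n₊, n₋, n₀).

Answer: (2, 1, 1)

Derivation:
step 0: pivot 1 → sign +
step 1: pivot -1 → sign −
step 2: pivot 2 → sign +
step 3: row/col 3 already zero → sign 0
signature = (2, 1, 1)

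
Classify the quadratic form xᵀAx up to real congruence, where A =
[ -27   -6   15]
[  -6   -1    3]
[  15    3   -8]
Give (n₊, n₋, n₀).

Answer: (1, 1, 1)

Derivation:
step 0: pivot -27 → sign −
step 1: pivot 1/3 → sign +
step 2: row/col 2 already zero → sign 0
signature = (1, 1, 1)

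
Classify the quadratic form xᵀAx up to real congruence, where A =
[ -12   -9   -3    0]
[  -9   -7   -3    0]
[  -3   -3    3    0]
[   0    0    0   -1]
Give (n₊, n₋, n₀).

Answer: (1, 3, 0)

Derivation:
step 0: pivot -12 → sign −
step 1: pivot -1/4 → sign −
step 2: pivot 6 → sign +
step 3: pivot -1 → sign −
signature = (1, 3, 0)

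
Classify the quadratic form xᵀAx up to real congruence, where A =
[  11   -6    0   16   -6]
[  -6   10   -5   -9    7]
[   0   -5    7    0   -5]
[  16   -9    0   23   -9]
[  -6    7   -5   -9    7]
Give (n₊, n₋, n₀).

Answer: (4, 1, 0)

Derivation:
step 0: pivot 11 → sign +
step 1: pivot 74/11 → sign +
step 2: pivot 243/74 → sign +
step 3: pivot -8/27 → sign −
step 4: pivot 3/8 → sign +
signature = (4, 1, 0)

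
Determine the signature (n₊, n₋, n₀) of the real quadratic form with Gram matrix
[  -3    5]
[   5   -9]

Answer: (0, 2, 0)

Derivation:
step 0: pivot -3 → sign −
step 1: pivot -2/3 → sign −
signature = (0, 2, 0)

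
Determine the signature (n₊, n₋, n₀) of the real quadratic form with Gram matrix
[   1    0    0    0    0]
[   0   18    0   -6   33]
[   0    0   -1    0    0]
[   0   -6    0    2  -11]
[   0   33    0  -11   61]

step 0: pivot 1 → sign +
step 1: pivot 18 → sign +
step 2: pivot -1 → sign −
step 3: pivot 1/2 → sign +
step 4: row/col 4 already zero → sign 0
signature = (3, 1, 1)

Answer: (3, 1, 1)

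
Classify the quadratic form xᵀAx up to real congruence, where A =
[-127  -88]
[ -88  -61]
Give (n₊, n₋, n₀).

Answer: (0, 2, 0)

Derivation:
step 0: pivot -127 → sign −
step 1: pivot -3/127 → sign −
signature = (0, 2, 0)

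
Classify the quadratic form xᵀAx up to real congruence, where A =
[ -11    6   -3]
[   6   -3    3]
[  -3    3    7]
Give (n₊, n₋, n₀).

step 0: pivot -11 → sign −
step 1: pivot 3/11 → sign +
step 2: pivot 1 → sign +
signature = (2, 1, 0)

Answer: (2, 1, 0)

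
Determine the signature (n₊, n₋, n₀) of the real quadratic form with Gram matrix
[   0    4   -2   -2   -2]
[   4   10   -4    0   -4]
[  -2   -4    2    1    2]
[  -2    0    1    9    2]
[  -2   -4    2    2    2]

step 0: pivot 10 → sign +
step 1: pivot -8/5 → sign −
step 2: pivot 1/2 → sign +
step 3: pivot 7 → sign +
step 4: pivot -1/7 → sign −
signature = (3, 2, 0)

Answer: (3, 2, 0)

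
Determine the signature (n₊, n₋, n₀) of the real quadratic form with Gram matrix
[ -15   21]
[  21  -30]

step 0: pivot -15 → sign −
step 1: pivot -3/5 → sign −
signature = (0, 2, 0)

Answer: (0, 2, 0)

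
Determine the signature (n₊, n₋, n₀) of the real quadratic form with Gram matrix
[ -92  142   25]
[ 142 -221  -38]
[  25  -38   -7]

Answer: (0, 3, 0)

Derivation:
step 0: pivot -92 → sign −
step 1: pivot -42/23 → sign −
step 2: pivot -1/56 → sign −
signature = (0, 3, 0)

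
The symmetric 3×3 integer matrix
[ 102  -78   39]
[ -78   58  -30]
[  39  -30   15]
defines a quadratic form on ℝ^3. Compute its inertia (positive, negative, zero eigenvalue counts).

Answer: (2, 1, 0)

Derivation:
step 0: pivot 102 → sign +
step 1: pivot -28/17 → sign −
step 2: pivot 3/28 → sign +
signature = (2, 1, 0)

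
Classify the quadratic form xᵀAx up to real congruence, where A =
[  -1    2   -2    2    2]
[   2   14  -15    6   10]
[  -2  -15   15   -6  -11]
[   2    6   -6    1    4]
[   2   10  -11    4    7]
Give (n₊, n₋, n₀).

step 0: pivot -1 → sign −
step 1: pivot 18 → sign +
step 2: pivot -19/18 → sign −
step 3: pivot -5/19 → sign −
step 4: pivot 1/5 → sign +
signature = (2, 3, 0)

Answer: (2, 3, 0)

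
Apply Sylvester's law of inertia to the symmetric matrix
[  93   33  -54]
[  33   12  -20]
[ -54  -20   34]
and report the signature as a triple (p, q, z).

Answer: (3, 0, 0)

Derivation:
step 0: pivot 93 → sign +
step 1: pivot 9/31 → sign +
step 2: pivot 2/9 → sign +
signature = (3, 0, 0)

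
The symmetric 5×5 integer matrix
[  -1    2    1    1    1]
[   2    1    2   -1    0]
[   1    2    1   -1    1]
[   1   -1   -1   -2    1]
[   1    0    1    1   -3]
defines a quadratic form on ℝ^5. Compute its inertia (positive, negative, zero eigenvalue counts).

step 0: pivot -1 → sign −
step 1: pivot 5 → sign +
step 2: pivot -6/5 → sign −
step 3: pivot -2/3 → sign −
step 4: row/col 4 already zero → sign 0
signature = (1, 3, 1)

Answer: (1, 3, 1)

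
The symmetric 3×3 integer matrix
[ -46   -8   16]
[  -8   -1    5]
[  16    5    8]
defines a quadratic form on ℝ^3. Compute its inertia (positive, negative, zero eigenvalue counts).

Answer: (2, 1, 0)

Derivation:
step 0: pivot -46 → sign −
step 1: pivot 9/23 → sign +
step 2: pivot 1 → sign +
signature = (2, 1, 0)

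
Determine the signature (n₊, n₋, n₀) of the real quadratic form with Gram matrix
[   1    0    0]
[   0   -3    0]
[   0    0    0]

Answer: (1, 1, 1)

Derivation:
step 0: pivot 1 → sign +
step 1: pivot -3 → sign −
step 2: row/col 2 already zero → sign 0
signature = (1, 1, 1)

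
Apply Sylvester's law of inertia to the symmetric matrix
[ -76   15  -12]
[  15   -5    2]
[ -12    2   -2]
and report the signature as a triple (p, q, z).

Answer: (0, 3, 0)

Derivation:
step 0: pivot -76 → sign −
step 1: pivot -155/76 → sign −
step 2: pivot -6/155 → sign −
signature = (0, 3, 0)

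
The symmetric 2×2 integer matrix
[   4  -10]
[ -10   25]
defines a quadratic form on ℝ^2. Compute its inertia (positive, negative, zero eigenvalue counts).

Answer: (1, 0, 1)

Derivation:
step 0: pivot 4 → sign +
step 1: row/col 1 already zero → sign 0
signature = (1, 0, 1)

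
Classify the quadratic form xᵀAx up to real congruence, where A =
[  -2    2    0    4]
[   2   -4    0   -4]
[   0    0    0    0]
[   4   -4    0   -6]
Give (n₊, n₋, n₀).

Answer: (1, 2, 1)

Derivation:
step 0: pivot -2 → sign −
step 1: pivot -2 → sign −
step 2: pivot 2 → sign +
step 3: row/col 3 already zero → sign 0
signature = (1, 2, 1)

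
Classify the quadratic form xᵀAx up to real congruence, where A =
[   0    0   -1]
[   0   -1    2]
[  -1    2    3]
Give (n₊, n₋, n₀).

step 0: pivot -1 → sign −
step 1: pivot 7 → sign +
step 2: pivot -1/7 → sign −
signature = (1, 2, 0)

Answer: (1, 2, 0)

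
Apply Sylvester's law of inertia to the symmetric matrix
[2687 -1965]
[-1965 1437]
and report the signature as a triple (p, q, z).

Answer: (1, 1, 0)

Derivation:
step 0: pivot 2687 → sign +
step 1: pivot -6/2687 → sign −
signature = (1, 1, 0)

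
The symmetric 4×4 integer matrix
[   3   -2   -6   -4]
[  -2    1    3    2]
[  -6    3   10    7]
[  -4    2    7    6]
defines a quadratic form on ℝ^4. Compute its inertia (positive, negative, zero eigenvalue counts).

Answer: (3, 1, 0)

Derivation:
step 0: pivot 3 → sign +
step 1: pivot -1/3 → sign −
step 2: pivot 1 → sign +
step 3: pivot 1 → sign +
signature = (3, 1, 0)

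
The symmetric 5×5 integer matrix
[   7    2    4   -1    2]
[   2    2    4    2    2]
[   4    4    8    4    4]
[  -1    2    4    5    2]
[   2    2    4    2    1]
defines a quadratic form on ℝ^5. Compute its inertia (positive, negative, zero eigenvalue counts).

step 0: pivot 7 → sign +
step 1: pivot 10/7 → sign +
step 2: pivot 6/5 → sign +
step 3: pivot -1 → sign −
step 4: row/col 4 already zero → sign 0
signature = (3, 1, 1)

Answer: (3, 1, 1)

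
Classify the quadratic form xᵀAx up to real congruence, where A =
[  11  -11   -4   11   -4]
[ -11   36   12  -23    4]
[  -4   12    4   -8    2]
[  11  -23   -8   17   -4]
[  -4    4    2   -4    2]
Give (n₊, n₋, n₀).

step 0: pivot 11 → sign +
step 1: pivot 25 → sign +
step 2: pivot -4/275 → sign −
step 3: pivot 2 → sign +
step 4: pivot 3 → sign +
signature = (4, 1, 0)

Answer: (4, 1, 0)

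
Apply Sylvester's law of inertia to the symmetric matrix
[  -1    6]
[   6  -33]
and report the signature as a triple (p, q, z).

step 0: pivot -1 → sign −
step 1: pivot 3 → sign +
signature = (1, 1, 0)

Answer: (1, 1, 0)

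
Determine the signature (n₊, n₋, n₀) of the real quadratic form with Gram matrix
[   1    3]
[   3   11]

Answer: (2, 0, 0)

Derivation:
step 0: pivot 1 → sign +
step 1: pivot 2 → sign +
signature = (2, 0, 0)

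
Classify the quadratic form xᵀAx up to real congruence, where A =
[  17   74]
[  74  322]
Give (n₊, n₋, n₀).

Answer: (1, 1, 0)

Derivation:
step 0: pivot 17 → sign +
step 1: pivot -2/17 → sign −
signature = (1, 1, 0)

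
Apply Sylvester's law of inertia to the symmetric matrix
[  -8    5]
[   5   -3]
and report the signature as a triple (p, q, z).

Answer: (1, 1, 0)

Derivation:
step 0: pivot -8 → sign −
step 1: pivot 1/8 → sign +
signature = (1, 1, 0)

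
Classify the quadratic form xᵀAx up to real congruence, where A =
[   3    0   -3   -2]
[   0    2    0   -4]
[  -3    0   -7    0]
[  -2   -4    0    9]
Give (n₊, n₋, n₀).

step 0: pivot 3 → sign +
step 1: pivot 2 → sign +
step 2: pivot -10 → sign −
step 3: pivot 1/15 → sign +
signature = (3, 1, 0)

Answer: (3, 1, 0)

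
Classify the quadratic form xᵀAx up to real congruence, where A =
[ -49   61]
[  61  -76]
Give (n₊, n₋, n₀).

Answer: (0, 2, 0)

Derivation:
step 0: pivot -49 → sign −
step 1: pivot -3/49 → sign −
signature = (0, 2, 0)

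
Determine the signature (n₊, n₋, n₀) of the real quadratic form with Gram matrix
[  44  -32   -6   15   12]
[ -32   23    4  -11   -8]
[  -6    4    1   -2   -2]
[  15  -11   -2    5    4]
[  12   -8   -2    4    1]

step 0: pivot 44 → sign +
step 1: pivot -3/11 → sign −
step 2: pivot 2/3 → sign +
step 3: pivot -1/8 → sign −
step 4: pivot -3 → sign −
signature = (2, 3, 0)

Answer: (2, 3, 0)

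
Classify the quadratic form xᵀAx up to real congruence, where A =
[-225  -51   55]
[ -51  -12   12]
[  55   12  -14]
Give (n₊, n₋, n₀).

step 0: pivot -225 → sign −
step 1: pivot -11/25 → sign −
step 2: pivot -2/33 → sign −
signature = (0, 3, 0)

Answer: (0, 3, 0)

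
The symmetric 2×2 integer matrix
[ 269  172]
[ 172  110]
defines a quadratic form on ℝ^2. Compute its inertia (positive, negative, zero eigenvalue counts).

step 0: pivot 269 → sign +
step 1: pivot 6/269 → sign +
signature = (2, 0, 0)

Answer: (2, 0, 0)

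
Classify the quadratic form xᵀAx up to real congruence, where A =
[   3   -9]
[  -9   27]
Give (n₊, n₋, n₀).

Answer: (1, 0, 1)

Derivation:
step 0: pivot 3 → sign +
step 1: row/col 1 already zero → sign 0
signature = (1, 0, 1)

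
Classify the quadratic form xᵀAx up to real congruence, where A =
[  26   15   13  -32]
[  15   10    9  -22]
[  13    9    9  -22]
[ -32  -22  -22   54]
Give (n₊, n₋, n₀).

Answer: (4, 0, 0)

Derivation:
step 0: pivot 26 → sign +
step 1: pivot 35/26 → sign +
step 2: pivot 29/35 → sign +
step 3: pivot 6/29 → sign +
signature = (4, 0, 0)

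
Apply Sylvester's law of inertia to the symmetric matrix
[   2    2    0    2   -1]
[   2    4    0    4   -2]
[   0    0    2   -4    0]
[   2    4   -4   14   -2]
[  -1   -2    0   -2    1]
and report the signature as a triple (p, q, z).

Answer: (4, 0, 1)

Derivation:
step 0: pivot 2 → sign +
step 1: pivot 2 → sign +
step 2: pivot 2 → sign +
step 3: pivot 2 → sign +
step 4: row/col 4 already zero → sign 0
signature = (4, 0, 1)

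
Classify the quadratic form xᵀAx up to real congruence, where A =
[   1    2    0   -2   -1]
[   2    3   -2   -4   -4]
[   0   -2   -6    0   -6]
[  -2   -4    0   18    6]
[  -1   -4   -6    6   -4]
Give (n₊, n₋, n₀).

step 0: pivot 1 → sign +
step 1: pivot -1 → sign −
step 2: pivot -2 → sign −
step 3: pivot 14 → sign +
step 4: pivot -1/7 → sign −
signature = (2, 3, 0)

Answer: (2, 3, 0)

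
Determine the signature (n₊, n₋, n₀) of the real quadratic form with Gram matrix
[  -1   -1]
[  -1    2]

Answer: (1, 1, 0)

Derivation:
step 0: pivot -1 → sign −
step 1: pivot 3 → sign +
signature = (1, 1, 0)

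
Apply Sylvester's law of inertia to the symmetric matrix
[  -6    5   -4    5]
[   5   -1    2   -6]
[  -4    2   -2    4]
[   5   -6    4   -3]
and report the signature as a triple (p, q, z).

Answer: (2, 1, 1)

Derivation:
step 0: pivot -6 → sign −
step 1: pivot 19/6 → sign +
step 2: pivot 2/19 → sign +
step 3: row/col 3 already zero → sign 0
signature = (2, 1, 1)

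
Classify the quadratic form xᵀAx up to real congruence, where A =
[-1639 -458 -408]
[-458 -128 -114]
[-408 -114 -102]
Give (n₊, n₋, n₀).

Answer: (0, 3, 0)

Derivation:
step 0: pivot -1639 → sign −
step 1: pivot -28/1639 → sign −
step 2: pivot -3/7 → sign −
signature = (0, 3, 0)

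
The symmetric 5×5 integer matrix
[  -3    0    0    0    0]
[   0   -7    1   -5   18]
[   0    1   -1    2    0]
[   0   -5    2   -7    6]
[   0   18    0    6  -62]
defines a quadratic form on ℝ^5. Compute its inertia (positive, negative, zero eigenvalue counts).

step 0: pivot -3 → sign −
step 1: pivot -7 → sign −
step 2: pivot -6/7 → sign −
step 3: pivot -3/2 → sign −
step 4: pivot -2 → sign −
signature = (0, 5, 0)

Answer: (0, 5, 0)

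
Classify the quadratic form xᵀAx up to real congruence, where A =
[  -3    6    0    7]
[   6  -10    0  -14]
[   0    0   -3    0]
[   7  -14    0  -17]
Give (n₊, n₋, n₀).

Answer: (1, 3, 0)

Derivation:
step 0: pivot -3 → sign −
step 1: pivot 2 → sign +
step 2: pivot -3 → sign −
step 3: pivot -2/3 → sign −
signature = (1, 3, 0)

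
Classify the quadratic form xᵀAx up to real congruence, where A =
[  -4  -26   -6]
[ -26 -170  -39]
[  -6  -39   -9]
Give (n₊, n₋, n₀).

Answer: (0, 2, 1)

Derivation:
step 0: pivot -4 → sign −
step 1: pivot -1 → sign −
step 2: row/col 2 already zero → sign 0
signature = (0, 2, 1)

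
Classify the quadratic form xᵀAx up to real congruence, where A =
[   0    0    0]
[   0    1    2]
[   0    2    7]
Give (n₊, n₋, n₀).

Answer: (2, 0, 1)

Derivation:
step 0: pivot 1 → sign +
step 1: pivot 3 → sign +
step 2: row/col 2 already zero → sign 0
signature = (2, 0, 1)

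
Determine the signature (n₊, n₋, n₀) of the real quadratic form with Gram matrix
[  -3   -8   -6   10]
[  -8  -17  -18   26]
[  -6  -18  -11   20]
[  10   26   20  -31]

step 0: pivot -3 → sign −
step 1: pivot 13/3 → sign +
step 2: pivot 1/13 → sign +
step 3: pivot 1 → sign +
signature = (3, 1, 0)

Answer: (3, 1, 0)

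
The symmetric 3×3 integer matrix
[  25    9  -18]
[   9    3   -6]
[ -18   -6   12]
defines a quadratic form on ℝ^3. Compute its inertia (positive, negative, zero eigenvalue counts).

Answer: (1, 1, 1)

Derivation:
step 0: pivot 25 → sign +
step 1: pivot -6/25 → sign −
step 2: row/col 2 already zero → sign 0
signature = (1, 1, 1)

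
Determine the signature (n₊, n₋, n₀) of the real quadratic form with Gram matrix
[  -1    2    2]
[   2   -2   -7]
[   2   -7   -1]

Answer: (1, 2, 0)

Derivation:
step 0: pivot -1 → sign −
step 1: pivot 2 → sign +
step 2: pivot -3/2 → sign −
signature = (1, 2, 0)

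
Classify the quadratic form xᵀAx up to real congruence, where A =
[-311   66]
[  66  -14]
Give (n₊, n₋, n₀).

Answer: (1, 1, 0)

Derivation:
step 0: pivot -311 → sign −
step 1: pivot 2/311 → sign +
signature = (1, 1, 0)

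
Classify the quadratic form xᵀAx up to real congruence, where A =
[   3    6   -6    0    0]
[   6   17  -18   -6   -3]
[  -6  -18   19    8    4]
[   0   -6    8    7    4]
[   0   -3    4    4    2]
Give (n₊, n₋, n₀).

Answer: (3, 2, 0)

Derivation:
step 0: pivot 3 → sign +
step 1: pivot 5 → sign +
step 2: pivot -1/5 → sign −
step 3: pivot 3 → sign +
step 4: pivot -1/3 → sign −
signature = (3, 2, 0)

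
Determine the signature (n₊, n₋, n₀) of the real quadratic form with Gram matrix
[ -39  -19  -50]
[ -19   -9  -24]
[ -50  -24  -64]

step 0: pivot -39 → sign −
step 1: pivot 10/39 → sign +
step 2: pivot -2/5 → sign −
signature = (1, 2, 0)

Answer: (1, 2, 0)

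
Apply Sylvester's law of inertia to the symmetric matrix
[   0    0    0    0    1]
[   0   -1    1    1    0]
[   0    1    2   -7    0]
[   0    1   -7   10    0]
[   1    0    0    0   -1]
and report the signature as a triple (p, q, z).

step 0: pivot -1 → sign −
step 1: pivot 3 → sign +
step 2: pivot -1 → sign −
step 3: pivot -1 → sign −
step 4: pivot 1 → sign +
signature = (2, 3, 0)

Answer: (2, 3, 0)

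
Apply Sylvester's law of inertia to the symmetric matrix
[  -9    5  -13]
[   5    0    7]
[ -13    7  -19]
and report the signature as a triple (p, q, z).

Answer: (1, 2, 0)

Derivation:
step 0: pivot -9 → sign −
step 1: pivot 25/9 → sign +
step 2: pivot -6/25 → sign −
signature = (1, 2, 0)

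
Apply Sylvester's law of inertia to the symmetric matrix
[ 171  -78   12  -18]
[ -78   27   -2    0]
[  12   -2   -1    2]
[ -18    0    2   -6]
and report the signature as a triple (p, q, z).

Answer: (1, 3, 0)

Derivation:
step 0: pivot 171 → sign +
step 1: pivot -163/19 → sign −
step 2: pivot -71/163 → sign −
step 3: pivot -2/71 → sign −
signature = (1, 3, 0)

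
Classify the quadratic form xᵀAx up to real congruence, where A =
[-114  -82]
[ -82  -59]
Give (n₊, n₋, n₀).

Answer: (0, 2, 0)

Derivation:
step 0: pivot -114 → sign −
step 1: pivot -1/57 → sign −
signature = (0, 2, 0)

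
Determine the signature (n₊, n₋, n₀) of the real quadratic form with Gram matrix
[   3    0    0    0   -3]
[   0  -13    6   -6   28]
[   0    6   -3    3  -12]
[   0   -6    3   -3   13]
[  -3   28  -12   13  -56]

Answer: (2, 3, 0)

Derivation:
step 0: pivot 3 → sign +
step 1: pivot -13 → sign −
step 2: pivot -3/13 → sign −
step 3: pivot 5 → sign +
step 4: pivot -1/5 → sign −
signature = (2, 3, 0)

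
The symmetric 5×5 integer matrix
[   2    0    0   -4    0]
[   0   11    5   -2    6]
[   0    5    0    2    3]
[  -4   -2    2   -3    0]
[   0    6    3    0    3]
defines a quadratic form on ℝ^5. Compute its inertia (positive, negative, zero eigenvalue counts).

step 0: pivot 2 → sign +
step 1: pivot 11 → sign +
step 2: pivot -25/11 → sign −
step 3: pivot -191/25 → sign −
step 4: pivot 6/191 → sign +
signature = (3, 2, 0)

Answer: (3, 2, 0)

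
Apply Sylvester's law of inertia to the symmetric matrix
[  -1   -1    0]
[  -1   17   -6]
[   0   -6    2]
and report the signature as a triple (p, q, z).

Answer: (1, 1, 1)

Derivation:
step 0: pivot -1 → sign −
step 1: pivot 18 → sign +
step 2: row/col 2 already zero → sign 0
signature = (1, 1, 1)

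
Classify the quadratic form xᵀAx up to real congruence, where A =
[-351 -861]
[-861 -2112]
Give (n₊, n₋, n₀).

Answer: (1, 1, 0)

Derivation:
step 0: pivot -351 → sign −
step 1: pivot 1/39 → sign +
signature = (1, 1, 0)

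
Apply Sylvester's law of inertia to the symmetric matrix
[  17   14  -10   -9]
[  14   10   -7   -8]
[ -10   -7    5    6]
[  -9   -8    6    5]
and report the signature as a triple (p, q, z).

step 0: pivot 17 → sign +
step 1: pivot -26/17 → sign −
step 2: pivot 3/26 → sign +
step 3: row/col 3 already zero → sign 0
signature = (2, 1, 1)

Answer: (2, 1, 1)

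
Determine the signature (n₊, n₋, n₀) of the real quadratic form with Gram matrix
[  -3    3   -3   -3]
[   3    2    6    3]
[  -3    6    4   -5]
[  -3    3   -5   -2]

Answer: (3, 1, 0)

Derivation:
step 0: pivot -3 → sign −
step 1: pivot 5 → sign +
step 2: pivot 26/5 → sign +
step 3: pivot 3/13 → sign +
signature = (3, 1, 0)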